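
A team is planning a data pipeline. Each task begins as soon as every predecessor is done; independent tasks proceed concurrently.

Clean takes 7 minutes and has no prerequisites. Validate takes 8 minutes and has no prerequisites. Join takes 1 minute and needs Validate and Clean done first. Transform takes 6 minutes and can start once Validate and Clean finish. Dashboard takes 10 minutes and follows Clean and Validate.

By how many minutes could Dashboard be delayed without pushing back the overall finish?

0

Critical path: Validate→Dashboard = 8+10 = 18, so the finish is 18 minutes.
Dashboard finishes as early as 18 and must finish by 18.
So Dashboard can slip 18 − 18 = 0 minutes.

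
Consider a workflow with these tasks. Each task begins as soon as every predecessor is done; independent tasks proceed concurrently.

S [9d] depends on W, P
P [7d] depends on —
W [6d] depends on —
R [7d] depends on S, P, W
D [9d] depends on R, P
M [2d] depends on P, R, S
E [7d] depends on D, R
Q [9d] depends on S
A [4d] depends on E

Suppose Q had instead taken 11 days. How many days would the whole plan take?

43

As given, the longest chain is P→S→R→D→E→A = 7+9+7+9+7+4 = 43, so the finish is 43 days.
Q is off the critical path — its longest chain is 25 days, giving 18 of slack.
The critical path is still P→S→R→D→E→A; finish is now 43 days.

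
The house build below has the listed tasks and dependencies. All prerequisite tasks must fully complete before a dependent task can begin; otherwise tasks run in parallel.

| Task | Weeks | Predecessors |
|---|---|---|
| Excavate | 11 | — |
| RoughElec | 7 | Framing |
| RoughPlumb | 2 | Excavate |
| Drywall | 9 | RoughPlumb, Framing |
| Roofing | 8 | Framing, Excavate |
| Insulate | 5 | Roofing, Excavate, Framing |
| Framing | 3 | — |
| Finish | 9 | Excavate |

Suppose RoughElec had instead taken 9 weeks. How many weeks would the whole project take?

24

As given, the longest chain is Excavate→Roofing→Insulate = 11+8+5 = 24, so the finish is 24 weeks.
RoughElec is off the critical path — its longest chain is 10 weeks, giving 14 of slack.
No other chain overtakes it, so the finish is 24 weeks.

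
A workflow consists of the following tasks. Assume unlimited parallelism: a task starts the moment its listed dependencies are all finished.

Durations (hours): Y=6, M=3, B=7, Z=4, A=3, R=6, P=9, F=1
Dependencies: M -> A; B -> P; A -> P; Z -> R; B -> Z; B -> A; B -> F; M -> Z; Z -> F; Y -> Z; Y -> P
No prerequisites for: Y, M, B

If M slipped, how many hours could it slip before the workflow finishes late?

4

B→A→P = 7+3+9 = 19 sets the makespan at 19 hours.
Longest path through M: 15 hours (earliest finish 3, latest finish 7).
Slack of M = 4 − 0 = 4 hours.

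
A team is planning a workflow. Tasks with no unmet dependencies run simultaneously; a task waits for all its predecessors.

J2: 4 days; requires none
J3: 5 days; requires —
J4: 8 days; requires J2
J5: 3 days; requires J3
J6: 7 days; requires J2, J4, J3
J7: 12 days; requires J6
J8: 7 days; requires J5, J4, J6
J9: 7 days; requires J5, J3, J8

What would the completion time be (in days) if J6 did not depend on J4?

26

With the dependency in place, J2→J4→J6→J8→J9 = 4+8+7+7+7 = 33 sets the finish at 33 days.
Without J4→J6, J6's earliest start moves from 12 to 5.
The longest chain is now J2→J4→J8→J9 = 4+8+7+7 = 26, so the schedule takes 26 days.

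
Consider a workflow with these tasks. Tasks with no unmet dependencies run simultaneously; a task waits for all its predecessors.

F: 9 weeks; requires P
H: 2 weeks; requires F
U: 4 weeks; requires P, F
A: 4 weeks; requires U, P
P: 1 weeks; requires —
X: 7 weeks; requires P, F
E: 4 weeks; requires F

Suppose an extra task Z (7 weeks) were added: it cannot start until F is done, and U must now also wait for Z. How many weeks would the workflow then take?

25

Originally the workflow takes 18 weeks.
With Z inserted, U now waits for max(P, F, Z).
New critical path: P→F→Z→U→A = 1+9+7+4+4 = 25 ⇒ 25 weeks.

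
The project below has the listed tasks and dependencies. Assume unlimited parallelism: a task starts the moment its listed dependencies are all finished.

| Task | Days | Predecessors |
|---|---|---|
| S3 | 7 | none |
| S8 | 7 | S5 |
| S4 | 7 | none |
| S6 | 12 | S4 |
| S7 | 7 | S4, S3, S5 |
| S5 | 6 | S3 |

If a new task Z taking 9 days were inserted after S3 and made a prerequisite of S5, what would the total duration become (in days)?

29

Originally the project takes 20 days.
With Z inserted, S5 now waits for max(S3, Z).
New critical path: S3→Z→S5→S7 = 7+9+6+7 = 29 ⇒ 29 days.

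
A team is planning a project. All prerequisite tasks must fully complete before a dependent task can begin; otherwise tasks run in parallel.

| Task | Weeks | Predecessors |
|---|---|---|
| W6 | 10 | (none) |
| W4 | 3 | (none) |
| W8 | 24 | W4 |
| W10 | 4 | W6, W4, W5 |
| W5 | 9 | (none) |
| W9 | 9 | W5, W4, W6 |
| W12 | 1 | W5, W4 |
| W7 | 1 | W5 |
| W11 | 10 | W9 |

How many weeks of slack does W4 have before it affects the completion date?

The longest chain is W6→W9→W11 = 10+9+10 = 29; overall finish 29 weeks.
The longest chain containing W4 totals 27 weeks.
Float = 29 − 27 = 2.

2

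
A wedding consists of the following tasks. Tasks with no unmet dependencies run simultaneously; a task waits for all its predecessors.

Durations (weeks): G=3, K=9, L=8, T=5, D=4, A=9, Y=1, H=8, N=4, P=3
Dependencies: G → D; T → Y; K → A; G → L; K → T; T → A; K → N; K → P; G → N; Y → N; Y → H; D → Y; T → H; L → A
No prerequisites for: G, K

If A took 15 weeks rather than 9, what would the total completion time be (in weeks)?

Actual critical path: K→T→A = 9+5+9 = 23 ⇒ 23 weeks.
A is on the critical path; changing it to 15 makes that path 29 weeks.
That remains the longest chain; total 29 weeks.

29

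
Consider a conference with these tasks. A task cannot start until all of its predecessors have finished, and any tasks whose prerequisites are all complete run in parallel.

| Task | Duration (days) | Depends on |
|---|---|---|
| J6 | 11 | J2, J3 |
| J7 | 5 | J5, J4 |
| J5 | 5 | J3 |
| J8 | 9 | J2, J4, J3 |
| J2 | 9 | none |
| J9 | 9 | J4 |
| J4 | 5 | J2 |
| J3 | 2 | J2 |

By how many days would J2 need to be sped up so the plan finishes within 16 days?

Current finish: 23 days; target: 16.
J2 is on every critical path, so each day cut from J2 cuts the finish by one (this holds down to a finish of 15).
Need 23 − 16 = 7 days off J2 → J2 becomes 2 days, finish becomes 16.

7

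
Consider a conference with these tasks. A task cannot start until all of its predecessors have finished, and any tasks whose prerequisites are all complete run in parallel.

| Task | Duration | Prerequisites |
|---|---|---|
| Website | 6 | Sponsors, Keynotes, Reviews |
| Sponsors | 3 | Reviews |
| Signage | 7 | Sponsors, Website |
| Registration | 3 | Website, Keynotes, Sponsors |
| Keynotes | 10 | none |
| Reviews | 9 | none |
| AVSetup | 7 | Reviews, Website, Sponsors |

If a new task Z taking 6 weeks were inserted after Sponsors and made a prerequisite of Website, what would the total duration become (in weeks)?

Originally the schedule takes 25 weeks.
With Z inserted, Website now waits for max(Sponsors, Keynotes, Reviews, Z).
New critical path: Reviews→Sponsors→Z→Website→AVSetup = 9+3+6+6+7 = 31 ⇒ 31 weeks.

31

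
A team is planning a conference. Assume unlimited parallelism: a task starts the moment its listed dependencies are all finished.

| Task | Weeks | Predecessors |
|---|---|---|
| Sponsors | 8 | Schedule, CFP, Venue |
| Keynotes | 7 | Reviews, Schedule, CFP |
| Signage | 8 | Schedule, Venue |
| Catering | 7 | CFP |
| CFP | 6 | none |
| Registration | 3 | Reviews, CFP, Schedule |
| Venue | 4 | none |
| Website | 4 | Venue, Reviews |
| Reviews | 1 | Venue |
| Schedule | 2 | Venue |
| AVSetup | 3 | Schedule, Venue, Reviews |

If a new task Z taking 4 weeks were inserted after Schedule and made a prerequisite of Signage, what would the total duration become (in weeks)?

Originally the project takes 14 weeks.
With Z inserted, Signage now waits for max(Schedule, Venue, Z).
New critical path: Venue→Schedule→Z→Signage = 4+2+4+8 = 18 ⇒ 18 weeks.

18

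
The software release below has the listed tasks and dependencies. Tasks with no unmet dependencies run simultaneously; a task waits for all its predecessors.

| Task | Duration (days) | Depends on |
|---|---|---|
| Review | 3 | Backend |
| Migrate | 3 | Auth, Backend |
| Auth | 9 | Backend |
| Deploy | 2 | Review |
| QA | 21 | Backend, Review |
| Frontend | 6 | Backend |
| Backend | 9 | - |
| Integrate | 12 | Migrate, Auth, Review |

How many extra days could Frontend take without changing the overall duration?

Backend→Auth→Migrate→Integrate = 9+9+3+12 = 33 sets the makespan at 33 days.
Frontend finishes as early as 15 and must finish by 33.
Float = 33 − 15 = 18.

18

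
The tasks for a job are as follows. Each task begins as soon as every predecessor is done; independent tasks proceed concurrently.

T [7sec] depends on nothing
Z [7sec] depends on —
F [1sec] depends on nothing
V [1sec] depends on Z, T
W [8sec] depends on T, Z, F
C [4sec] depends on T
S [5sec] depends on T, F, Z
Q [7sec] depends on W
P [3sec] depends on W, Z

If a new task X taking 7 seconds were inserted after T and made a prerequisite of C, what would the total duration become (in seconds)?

Originally the plan takes 22 seconds.
With X inserted, C now waits for max(T, X).
New critical path: T→W→Q = 7+8+7 = 22 ⇒ 22 seconds.

22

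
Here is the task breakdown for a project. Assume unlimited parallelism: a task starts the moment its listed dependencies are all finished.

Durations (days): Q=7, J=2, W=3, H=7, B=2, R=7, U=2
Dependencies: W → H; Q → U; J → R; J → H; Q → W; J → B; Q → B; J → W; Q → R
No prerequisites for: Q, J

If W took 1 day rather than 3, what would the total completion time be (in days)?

Critical path before the change: Q→W→H = 7+3+7 = 17 giving 17 days.
W is on the critical path; changing it to 1 makes that path 15 days.
The critical path is still Q→W→H; finish is now 15 days.

15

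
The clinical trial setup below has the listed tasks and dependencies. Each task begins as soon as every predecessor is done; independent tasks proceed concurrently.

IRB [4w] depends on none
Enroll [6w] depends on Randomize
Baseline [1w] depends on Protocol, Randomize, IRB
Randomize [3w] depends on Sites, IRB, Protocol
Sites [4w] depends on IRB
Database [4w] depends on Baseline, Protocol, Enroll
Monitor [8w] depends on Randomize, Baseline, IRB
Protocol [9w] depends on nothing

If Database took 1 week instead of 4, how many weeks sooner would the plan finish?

1

Actual critical path: Protocol→Randomize→Enroll→Database = 9+3+6+4 = 22 ⇒ 22 weeks.
Since Database is critical, the -3 change carries straight to that chain (now 19 weeks).
The binding chain switches to Protocol→Randomize→Baseline→Monitor = 9+3+1+8 = 21; finish 21 weeks.
Change in finish: 21 − 22 = -1 weeks.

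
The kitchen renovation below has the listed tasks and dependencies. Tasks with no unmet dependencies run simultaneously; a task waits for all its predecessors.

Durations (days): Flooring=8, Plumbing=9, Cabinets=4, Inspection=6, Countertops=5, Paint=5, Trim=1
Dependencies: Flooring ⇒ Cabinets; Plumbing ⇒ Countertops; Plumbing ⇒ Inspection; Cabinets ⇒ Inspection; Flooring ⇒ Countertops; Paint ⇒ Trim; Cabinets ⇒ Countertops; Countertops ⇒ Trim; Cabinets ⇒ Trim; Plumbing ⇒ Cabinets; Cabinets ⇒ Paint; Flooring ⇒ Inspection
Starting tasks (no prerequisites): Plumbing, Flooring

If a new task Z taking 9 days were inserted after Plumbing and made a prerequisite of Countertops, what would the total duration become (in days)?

24

Originally the job takes 19 days.
With Z inserted, Countertops now waits for max(Plumbing, Cabinets, Flooring, Z).
New critical path: Plumbing→Z→Countertops→Trim = 9+9+5+1 = 24 ⇒ 24 days.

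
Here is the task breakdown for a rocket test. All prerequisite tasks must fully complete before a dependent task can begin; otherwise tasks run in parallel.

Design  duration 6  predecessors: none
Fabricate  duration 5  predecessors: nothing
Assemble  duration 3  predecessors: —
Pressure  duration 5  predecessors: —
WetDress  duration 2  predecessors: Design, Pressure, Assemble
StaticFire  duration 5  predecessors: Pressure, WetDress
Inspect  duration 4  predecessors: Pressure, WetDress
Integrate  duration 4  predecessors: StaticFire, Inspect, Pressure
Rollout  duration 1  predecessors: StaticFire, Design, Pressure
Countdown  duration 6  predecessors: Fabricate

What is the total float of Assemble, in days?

Design→WetDress→StaticFire→Integrate = 6+2+5+4 = 17 sets the makespan at 17 days.
Longest path through Assemble: 14 days (earliest finish 3, latest finish 6).
Float = 17 − 14 = 3.

3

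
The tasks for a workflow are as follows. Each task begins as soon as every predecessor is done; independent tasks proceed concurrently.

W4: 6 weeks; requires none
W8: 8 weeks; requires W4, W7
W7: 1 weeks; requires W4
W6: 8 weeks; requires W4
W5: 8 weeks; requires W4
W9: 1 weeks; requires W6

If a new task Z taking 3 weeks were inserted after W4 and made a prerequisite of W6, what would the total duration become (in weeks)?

Originally the schedule takes 15 weeks.
With Z inserted, W6 now waits for max(W4, Z).
New critical path: W4→Z→W6→W9 = 6+3+8+1 = 18 ⇒ 18 weeks.

18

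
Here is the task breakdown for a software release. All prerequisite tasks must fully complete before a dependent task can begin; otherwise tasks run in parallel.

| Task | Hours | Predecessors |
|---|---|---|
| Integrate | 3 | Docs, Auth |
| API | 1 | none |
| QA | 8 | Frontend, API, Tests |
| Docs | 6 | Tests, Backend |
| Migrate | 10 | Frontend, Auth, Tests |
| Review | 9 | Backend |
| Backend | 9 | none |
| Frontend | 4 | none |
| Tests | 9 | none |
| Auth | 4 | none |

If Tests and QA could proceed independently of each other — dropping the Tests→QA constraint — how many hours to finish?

Before: longest chain Tests→Migrate = 9+10 = 19, finish 19.
Without Tests→QA, QA's earliest start moves from 9 to 4.
The longest chain is now Tests→Migrate = 9+10 = 19, so the software release takes 19 hours.

19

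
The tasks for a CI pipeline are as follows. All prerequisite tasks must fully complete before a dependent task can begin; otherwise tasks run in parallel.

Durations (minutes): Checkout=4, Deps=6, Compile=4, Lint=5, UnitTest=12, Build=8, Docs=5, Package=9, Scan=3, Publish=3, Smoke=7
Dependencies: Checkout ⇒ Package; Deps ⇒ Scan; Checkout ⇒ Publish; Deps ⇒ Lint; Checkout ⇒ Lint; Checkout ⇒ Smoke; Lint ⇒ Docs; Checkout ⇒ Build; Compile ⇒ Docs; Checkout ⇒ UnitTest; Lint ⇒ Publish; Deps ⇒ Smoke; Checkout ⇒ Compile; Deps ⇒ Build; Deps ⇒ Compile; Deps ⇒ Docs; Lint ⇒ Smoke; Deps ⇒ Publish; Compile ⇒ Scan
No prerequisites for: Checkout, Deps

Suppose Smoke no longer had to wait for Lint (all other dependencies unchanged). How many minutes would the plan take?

Before: longest chain Deps→Lint→Smoke = 6+5+7 = 18, finish 18.
Without Lint→Smoke, Smoke's earliest start moves from 11 to 6.
New critical path: Checkout→UnitTest = 4+12 = 16 ⇒ 16 minutes.

16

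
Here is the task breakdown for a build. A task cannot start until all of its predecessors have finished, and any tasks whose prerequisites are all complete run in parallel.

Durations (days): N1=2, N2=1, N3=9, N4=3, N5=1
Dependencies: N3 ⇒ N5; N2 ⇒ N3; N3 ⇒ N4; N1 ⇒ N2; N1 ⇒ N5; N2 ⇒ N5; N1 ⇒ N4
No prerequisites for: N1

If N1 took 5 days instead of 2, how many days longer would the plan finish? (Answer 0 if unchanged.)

3

Critical path before the change: N1→N2→N3→N4 = 2+1+9+3 = 15 giving 15 days.
Since N1 is critical, the +3 change carries straight to that chain (now 18 days).
That remains the longest chain; total 18 days.
Change in finish: 18 − 15 = +3 days.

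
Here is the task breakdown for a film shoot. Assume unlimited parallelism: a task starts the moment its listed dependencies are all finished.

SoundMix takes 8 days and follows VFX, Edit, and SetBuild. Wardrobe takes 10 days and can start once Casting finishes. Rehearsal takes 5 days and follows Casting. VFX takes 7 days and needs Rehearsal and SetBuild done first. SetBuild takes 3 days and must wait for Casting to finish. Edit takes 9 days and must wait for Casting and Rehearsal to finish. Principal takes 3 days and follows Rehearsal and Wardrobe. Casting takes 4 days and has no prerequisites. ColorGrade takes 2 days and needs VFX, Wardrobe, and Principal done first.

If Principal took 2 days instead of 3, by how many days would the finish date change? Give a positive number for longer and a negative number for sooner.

0

Baseline: Casting→Rehearsal→Edit→SoundMix = 4+5+9+8 = 26 → 26 days.
The longest path through Principal is only 19 days, so Principal has float 7.
That remains the longest chain; total 26 days.
Change in finish: 26 − 26 = +0 days.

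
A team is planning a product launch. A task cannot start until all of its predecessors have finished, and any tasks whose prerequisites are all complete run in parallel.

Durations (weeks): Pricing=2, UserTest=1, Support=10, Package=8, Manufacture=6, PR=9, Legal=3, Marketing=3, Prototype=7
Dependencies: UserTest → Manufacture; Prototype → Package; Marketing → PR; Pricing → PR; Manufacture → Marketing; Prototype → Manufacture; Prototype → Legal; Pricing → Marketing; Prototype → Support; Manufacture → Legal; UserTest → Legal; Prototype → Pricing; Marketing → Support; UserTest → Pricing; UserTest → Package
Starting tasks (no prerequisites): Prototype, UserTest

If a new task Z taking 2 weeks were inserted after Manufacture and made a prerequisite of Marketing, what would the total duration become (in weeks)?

28

Originally the plan takes 26 weeks.
With Z inserted, Marketing now waits for max(Manufacture, Pricing, Z).
New critical path: Prototype→Manufacture→Z→Marketing→Support = 7+6+2+3+10 = 28 ⇒ 28 weeks.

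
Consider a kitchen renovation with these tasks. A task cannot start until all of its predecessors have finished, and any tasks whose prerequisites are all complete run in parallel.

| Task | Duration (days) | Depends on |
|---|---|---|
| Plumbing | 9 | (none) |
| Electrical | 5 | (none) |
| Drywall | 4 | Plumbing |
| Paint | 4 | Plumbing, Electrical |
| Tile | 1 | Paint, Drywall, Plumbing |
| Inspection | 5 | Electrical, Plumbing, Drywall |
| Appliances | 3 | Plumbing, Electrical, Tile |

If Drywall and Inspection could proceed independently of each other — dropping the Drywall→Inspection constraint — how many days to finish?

Original critical path: Plumbing→Drywall→Inspection = 9+4+5 = 18 ⇒ 18 days.
Without Drywall→Inspection, Inspection's earliest start moves from 13 to 9.
New critical path: Plumbing→Drywall→Tile→Appliances = 9+4+1+3 = 17 ⇒ 17 days.

17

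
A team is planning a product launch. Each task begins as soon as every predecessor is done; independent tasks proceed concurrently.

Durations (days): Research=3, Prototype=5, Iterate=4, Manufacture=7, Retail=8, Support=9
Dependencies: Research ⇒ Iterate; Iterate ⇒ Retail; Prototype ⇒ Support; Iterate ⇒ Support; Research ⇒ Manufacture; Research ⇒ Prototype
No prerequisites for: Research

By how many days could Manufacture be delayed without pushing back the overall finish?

7

Critical path: Research→Prototype→Support = 3+5+9 = 17, so the finish is 17 days.
Manufacture finishes as early as 10 and must finish by 17.
Slack of Manufacture = 10 − 3 = 7 days.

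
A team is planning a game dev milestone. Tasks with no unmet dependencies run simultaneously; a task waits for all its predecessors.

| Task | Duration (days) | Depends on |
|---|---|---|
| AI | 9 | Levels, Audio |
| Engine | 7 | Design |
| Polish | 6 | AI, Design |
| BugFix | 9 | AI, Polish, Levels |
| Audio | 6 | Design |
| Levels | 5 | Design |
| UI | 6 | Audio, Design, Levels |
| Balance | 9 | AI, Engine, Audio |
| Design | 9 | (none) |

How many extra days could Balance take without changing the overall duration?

Design→Audio→AI→Polish→BugFix = 9+6+9+6+9 = 39 sets the makespan at 39 days.
Longest path through Balance: 33 days (earliest finish 33, latest finish 39).
Float = 39 − 33 = 6.

6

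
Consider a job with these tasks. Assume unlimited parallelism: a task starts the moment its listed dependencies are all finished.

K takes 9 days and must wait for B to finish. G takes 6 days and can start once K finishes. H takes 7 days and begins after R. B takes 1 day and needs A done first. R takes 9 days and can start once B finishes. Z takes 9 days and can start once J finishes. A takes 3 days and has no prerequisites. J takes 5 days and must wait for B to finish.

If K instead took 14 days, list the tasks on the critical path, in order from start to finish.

Critical path before the change: A→B→R→H = 3+1+9+7 = 20 giving 20 days.
K has 1 day of float (longest path through it is 19).
Now A→B→K→G = 3+1+14+6 = 24 is longest, so the finish becomes 24 days.

A, B, K, G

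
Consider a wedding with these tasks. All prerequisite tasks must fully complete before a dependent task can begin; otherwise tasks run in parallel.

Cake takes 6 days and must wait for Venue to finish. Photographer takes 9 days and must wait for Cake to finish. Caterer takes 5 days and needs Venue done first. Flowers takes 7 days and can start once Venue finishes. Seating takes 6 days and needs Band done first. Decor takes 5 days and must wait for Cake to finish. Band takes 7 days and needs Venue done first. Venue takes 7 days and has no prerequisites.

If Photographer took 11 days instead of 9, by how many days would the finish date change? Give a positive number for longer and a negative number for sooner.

2

Critical path before the change: Venue→Cake→Photographer = 7+6+9 = 22 giving 22 days.
Photographer is on the critical path; changing it to 11 makes that path 24 days.
The critical path is still Venue→Cake→Photographer; finish is now 24 days.
Change in finish: 24 − 22 = +2 days.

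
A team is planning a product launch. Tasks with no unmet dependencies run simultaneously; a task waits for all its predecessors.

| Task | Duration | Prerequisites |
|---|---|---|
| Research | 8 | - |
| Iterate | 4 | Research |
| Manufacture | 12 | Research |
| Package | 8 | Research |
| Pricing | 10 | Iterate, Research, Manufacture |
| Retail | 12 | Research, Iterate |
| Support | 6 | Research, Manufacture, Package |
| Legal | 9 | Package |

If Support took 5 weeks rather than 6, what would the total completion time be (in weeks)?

Critical path before the change: Research→Manufacture→Pricing = 8+12+10 = 30 giving 30 weeks.
Support has 4 weeks of float (longest path through it is 26).
The critical path is still Research→Manufacture→Pricing; finish is now 30 weeks.

30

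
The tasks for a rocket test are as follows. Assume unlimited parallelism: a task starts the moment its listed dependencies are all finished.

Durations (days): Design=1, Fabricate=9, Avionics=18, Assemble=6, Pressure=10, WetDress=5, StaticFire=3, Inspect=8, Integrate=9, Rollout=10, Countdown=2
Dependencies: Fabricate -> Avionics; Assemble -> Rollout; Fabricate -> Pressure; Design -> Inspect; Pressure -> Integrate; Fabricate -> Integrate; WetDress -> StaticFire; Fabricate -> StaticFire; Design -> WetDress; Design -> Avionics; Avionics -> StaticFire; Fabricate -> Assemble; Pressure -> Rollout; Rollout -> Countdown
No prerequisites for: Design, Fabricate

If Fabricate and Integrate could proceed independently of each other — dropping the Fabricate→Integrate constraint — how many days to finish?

31

With the dependency in place, Fabricate→Pressure→Rollout→Countdown = 9+10+10+2 = 31 sets the finish at 31 days.
Dropping Fabricate→Integrate doesn't change Integrate's earliest start (19); another predecessor still binds.
New critical path: Fabricate→Pressure→Rollout→Countdown = 9+10+10+2 = 31 ⇒ 31 days.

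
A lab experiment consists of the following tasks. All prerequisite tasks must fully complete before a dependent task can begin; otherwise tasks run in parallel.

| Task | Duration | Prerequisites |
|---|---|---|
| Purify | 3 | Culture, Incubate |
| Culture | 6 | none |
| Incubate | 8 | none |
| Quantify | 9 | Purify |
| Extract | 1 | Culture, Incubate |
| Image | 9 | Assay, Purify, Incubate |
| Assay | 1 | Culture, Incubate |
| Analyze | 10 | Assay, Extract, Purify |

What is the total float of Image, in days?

1

The longest chain is Incubate→Purify→Analyze = 8+3+10 = 21; overall finish 21 days.
Longest path through Image: 20 days (earliest finish 20, latest finish 21).
So Image can slip 21 − 20 = 1 day.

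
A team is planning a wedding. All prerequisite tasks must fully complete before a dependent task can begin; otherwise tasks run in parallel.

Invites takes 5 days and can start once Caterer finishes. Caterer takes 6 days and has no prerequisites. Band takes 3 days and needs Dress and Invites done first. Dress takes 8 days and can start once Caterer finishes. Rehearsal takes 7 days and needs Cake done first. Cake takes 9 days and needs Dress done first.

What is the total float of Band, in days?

Caterer→Dress→Cake→Rehearsal = 6+8+9+7 = 30 sets the makespan at 30 days.
Longest path through Band: 17 days (earliest finish 17, latest finish 30).
Slack of Band = 27 − 14 = 13 days.

13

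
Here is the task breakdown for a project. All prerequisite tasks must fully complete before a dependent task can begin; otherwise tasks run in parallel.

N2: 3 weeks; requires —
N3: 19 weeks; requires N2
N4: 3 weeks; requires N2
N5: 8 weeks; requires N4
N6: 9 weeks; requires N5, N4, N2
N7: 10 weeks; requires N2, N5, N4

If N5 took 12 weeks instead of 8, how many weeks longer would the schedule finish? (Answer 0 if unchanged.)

Critical path before the change: N2→N4→N5→N7 = 3+3+8+10 = 24 giving 24 weeks.
N5 lies on that path, so at 12 weeks the path becomes 28 weeks.
The critical path is still N2→N4→N5→N7; finish is now 28 weeks.
Change in finish: 28 − 24 = +4 weeks.

4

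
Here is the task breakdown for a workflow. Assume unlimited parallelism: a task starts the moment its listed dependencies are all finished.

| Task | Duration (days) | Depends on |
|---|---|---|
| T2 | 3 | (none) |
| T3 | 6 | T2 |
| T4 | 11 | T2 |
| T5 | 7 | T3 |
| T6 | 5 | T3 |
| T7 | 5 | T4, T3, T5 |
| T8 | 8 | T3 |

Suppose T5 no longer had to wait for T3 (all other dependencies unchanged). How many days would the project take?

19

Before: longest chain T2→T3→T5→T7 = 3+6+7+5 = 21, finish 21.
Without T3→T5, T5's earliest start moves from 9 to 0.
New critical path: T2→T4→T7 = 3+11+5 = 19 ⇒ 19 days.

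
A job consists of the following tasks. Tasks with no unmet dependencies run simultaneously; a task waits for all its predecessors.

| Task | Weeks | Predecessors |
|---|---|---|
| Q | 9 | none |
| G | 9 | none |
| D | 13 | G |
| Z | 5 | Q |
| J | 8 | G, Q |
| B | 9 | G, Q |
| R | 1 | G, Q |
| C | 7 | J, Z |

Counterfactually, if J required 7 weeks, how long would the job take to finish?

The binding path is Q→J→C = 9+8+7 = 24; finish at 24 weeks.
Since J is critical, the -1 change carries straight to that chain (now 23 weeks).
The critical path is still Q→J→C; finish is now 23 weeks.

23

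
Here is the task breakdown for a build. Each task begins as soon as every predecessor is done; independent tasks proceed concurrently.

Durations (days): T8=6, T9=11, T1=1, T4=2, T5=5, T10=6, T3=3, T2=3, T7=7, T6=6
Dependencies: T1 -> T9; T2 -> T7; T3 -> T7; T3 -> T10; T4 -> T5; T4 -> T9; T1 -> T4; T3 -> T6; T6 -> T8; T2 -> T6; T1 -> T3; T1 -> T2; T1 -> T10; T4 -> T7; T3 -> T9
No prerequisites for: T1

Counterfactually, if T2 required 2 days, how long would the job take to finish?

Baseline: T1→T2→T6→T8 = 1+3+6+6 = 16 → 16 days.
T2 lies on that path, so at 2 days the path becomes 15 days.
New critical path: T1→T3→T6→T8 = 1+3+6+6 = 16 ⇒ 16 days.

16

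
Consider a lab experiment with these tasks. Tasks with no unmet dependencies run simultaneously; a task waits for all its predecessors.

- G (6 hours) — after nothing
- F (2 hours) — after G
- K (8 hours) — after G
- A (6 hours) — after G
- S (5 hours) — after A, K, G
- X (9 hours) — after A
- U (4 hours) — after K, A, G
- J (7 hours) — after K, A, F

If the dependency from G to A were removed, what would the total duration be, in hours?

With the dependency in place, G→K→J = 6+8+7 = 21 sets the finish at 21 hours.
Without G→A, A's earliest start moves from 6 to 0.
New critical path: G→K→J = 6+8+7 = 21 ⇒ 21 hours.

21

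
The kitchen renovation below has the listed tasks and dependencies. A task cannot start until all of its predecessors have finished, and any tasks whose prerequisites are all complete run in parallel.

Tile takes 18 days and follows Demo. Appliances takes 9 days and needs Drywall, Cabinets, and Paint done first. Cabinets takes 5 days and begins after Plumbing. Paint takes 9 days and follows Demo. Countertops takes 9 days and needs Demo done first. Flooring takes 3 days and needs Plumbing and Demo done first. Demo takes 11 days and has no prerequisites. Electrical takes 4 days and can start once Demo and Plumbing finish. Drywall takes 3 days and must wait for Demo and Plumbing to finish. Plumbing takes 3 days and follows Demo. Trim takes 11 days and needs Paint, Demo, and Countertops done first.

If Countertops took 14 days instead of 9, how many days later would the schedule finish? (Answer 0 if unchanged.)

Actual critical path: Demo→Countertops→Trim = 11+9+11 = 31 ⇒ 31 days.
Countertops is on the critical path; changing it to 14 makes that path 36 days.
That remains the longest chain; total 36 days.
Change in finish: 36 − 31 = +5 days.

5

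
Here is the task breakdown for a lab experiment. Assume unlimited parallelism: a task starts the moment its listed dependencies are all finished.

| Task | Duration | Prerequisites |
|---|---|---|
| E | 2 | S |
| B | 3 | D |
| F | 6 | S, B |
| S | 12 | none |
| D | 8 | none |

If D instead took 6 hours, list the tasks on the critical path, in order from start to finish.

Actual critical path: S→F = 12+6 = 18 ⇒ 18 hours.
D is off the critical path — its longest chain is 17 hours, giving 1 of slack.
No other chain overtakes it, so the finish is 18 hours.

S, F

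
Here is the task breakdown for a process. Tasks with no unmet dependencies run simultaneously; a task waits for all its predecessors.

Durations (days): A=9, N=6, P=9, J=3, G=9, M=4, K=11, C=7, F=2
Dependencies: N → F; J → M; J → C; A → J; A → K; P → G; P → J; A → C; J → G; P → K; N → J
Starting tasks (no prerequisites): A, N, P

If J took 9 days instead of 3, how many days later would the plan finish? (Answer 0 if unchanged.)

Critical path before the change: A→J→G = 9+3+9 = 21 giving 21 days.
J is on the critical path; changing it to 9 makes that path 27 days.
No other chain overtakes it, so the finish is 27 days.
Change in finish: 27 − 21 = +6 days.

6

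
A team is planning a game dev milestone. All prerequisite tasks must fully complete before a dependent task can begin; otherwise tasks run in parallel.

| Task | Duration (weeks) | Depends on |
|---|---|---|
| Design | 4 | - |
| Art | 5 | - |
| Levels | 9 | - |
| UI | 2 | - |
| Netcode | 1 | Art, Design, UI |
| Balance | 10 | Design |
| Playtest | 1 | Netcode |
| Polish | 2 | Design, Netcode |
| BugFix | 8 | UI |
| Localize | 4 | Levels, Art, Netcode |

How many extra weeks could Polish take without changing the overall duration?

The longest chain is Design→Balance = 4+10 = 14; overall finish 14 weeks.
Longest path through Polish: 8 weeks (earliest finish 8, latest finish 14).
Slack of Polish = 12 − 6 = 6 weeks.

6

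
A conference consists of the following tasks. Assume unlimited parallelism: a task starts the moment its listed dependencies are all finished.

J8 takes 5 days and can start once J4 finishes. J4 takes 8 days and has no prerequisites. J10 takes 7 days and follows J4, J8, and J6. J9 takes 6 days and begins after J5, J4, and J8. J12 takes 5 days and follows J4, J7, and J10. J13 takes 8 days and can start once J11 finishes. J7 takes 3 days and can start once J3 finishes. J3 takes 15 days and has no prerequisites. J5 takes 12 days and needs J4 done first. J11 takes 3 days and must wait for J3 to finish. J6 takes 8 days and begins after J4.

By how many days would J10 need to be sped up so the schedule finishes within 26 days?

Current finish: 28 days; target: 26.
J10 is on every critical path, so each day cut from J10 cuts the finish by one (this holds down to a finish of 26).
Need 28 − 26 = 2 days off J10 → J10 becomes 5 days, finish becomes 26.

2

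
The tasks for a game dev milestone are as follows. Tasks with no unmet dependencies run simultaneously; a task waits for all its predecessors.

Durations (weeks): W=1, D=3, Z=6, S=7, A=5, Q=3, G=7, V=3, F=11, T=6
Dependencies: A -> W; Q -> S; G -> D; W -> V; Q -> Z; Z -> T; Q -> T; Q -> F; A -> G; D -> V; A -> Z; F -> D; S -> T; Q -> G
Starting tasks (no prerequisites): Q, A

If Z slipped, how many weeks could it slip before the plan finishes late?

Critical path: Q→F→D→V = 3+11+3+3 = 20, so the finish is 20 weeks.
Z finishes as early as 11 and must finish by 14.
Float = 20 − 17 = 3.

3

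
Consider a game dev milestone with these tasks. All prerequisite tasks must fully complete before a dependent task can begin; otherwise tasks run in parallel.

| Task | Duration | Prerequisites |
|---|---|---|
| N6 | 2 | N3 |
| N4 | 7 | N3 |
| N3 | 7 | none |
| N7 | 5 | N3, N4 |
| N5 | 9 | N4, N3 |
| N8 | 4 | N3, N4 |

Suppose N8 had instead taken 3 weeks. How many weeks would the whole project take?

Actual critical path: N3→N4→N5 = 7+7+9 = 23 ⇒ 23 weeks.
The longest path through N8 is only 18 weeks, so N8 has float 5.
That remains the longest chain; total 23 weeks.

23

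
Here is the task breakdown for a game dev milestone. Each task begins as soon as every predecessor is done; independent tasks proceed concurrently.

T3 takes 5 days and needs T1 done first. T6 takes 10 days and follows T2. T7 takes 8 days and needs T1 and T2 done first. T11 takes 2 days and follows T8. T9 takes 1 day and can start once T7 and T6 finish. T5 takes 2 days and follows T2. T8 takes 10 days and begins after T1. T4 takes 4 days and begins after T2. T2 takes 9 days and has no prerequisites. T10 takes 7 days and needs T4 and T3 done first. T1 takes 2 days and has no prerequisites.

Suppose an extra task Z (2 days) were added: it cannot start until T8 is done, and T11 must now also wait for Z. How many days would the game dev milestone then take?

Originally the game dev milestone takes 20 days.
With Z inserted, T11 now waits for max(T8, Z).
New critical path: T2→T4→T10 = 9+4+7 = 20 ⇒ 20 days.

20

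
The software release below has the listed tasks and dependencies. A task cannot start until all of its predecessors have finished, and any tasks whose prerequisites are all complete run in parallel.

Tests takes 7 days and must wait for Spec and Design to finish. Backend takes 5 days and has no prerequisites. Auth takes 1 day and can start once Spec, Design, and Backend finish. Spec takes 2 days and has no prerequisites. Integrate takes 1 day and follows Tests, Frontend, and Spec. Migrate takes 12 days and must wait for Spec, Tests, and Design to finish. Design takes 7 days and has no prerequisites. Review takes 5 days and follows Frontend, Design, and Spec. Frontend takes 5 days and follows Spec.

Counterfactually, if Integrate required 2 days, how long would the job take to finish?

Baseline: Design→Tests→Migrate = 7+7+12 = 26 → 26 days.
The longest path through Integrate is only 15 days, so Integrate has float 11.
No other chain overtakes it, so the finish is 26 days.

26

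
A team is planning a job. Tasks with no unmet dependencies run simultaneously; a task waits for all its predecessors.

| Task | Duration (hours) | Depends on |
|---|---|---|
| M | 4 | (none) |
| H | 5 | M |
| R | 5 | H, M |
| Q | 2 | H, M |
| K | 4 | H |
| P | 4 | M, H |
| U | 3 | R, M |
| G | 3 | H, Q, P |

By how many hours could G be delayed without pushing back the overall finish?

1

M→H→R→U = 4+5+5+3 = 17 sets the makespan at 17 hours.
The longest chain containing G totals 16 hours.
Slack of G = 14 − 13 = 1 hour.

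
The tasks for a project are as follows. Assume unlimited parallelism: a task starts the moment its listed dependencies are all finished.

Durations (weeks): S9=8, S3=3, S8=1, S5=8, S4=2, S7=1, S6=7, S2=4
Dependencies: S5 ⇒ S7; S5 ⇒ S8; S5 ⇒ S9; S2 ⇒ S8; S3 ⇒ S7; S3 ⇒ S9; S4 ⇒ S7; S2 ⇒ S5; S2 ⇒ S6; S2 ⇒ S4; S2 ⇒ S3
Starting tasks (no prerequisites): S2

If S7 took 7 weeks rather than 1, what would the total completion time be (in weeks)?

20

The binding path is S2→S5→S9 = 4+8+8 = 20; finish at 20 weeks.
The longest path through S7 is only 13 weeks, so S7 has float 7.
The critical path is still S2→S5→S9; finish is now 20 weeks.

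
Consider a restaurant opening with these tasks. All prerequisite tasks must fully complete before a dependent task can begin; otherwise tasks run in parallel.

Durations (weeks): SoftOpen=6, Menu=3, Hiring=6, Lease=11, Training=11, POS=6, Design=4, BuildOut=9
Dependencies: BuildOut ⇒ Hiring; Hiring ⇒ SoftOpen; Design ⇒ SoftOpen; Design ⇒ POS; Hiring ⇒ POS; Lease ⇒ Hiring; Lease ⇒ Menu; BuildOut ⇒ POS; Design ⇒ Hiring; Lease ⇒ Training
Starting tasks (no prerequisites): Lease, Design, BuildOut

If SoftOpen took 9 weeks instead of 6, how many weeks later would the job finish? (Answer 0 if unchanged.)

3

The binding path is Lease→Hiring→SoftOpen = 11+6+6 = 23; finish at 23 weeks.
SoftOpen is on the critical path; changing it to 9 makes that path 26 weeks.
No other chain overtakes it, so the finish is 26 weeks.
Change in finish: 26 − 23 = +3 weeks.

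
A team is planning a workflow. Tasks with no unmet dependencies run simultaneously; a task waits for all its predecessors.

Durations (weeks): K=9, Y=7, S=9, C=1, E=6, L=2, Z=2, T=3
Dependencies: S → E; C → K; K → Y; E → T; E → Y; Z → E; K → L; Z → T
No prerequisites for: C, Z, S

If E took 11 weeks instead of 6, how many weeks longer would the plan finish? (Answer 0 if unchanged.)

Actual critical path: S→E→Y = 9+6+7 = 22 ⇒ 22 weeks.
E lies on that path, so at 11 weeks the path becomes 27 weeks.
The critical path is still S→E→Y; finish is now 27 weeks.
Change in finish: 27 − 22 = +5 weeks.

5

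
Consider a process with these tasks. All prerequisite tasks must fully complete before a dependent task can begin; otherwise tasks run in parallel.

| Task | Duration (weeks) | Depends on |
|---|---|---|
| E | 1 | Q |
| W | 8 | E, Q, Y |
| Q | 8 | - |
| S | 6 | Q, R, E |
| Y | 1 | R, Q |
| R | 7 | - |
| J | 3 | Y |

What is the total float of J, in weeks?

5

The longest chain is Q→E→W = 8+1+8 = 17; overall finish 17 weeks.
J finishes as early as 12 and must finish by 17.
Float = 17 − 12 = 5.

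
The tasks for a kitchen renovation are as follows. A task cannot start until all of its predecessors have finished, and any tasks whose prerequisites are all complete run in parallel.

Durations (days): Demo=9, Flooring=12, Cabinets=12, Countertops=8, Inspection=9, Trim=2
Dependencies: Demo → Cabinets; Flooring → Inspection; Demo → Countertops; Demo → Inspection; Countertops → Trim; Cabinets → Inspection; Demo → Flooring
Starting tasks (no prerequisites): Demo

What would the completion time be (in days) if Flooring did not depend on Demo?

Before: longest chain Demo→Flooring→Inspection = 9+12+9 = 30, finish 30.
Without Demo→Flooring, Flooring's earliest start moves from 9 to 0.
After: Demo→Cabinets→Inspection = 9+12+9 = 30 → 30 days.

30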